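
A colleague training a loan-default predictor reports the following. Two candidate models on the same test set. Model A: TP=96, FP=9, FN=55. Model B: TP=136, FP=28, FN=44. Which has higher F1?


Model A: P=96/105=0.9143, R=96/151=0.6358, F1=2PR/(P+R)=2TP/(2TP+FP+FN)=192/256=0.75
Model B: P=136/164=0.8293, R=136/180=0.7556, F1=2PR/(P+R)=2TP/(2TP+FP+FN)=272/344=0.7907
0.75 < 0.7907 → Model B

Model B


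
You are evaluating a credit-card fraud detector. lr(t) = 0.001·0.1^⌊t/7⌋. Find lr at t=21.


n_drops = ⌊21/7⌋ = 3
lr = 0.001·0.1^3 = 0.001·0.001 = 0.000001

0.000001


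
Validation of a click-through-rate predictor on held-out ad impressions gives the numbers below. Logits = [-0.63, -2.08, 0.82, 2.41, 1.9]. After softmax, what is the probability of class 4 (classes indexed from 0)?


Exponentials: e^-0.63=0.5326, e^-2.08=0.1249, e^0.82=2.2705, e^2.41=11.134, e^1.9=6.6859
Sum = 20.7479
Softmax = [0.0257, 0.006, 0.1094, 0.5366, 0.3222]
p[4] = 6.6859/20.7479 = 0.3222

0.3222


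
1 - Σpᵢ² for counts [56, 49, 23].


Probabilities: [56/128, 49/128, 23/128] ≈ [0.4375, 0.3828, 0.1797]
Σpᵢ² = (3136 + 2401 + 529)/128² = 6066/16384
Gini = 1 - Σpᵢ² = 1 - 6066/16384 = 0.6298

0.6298


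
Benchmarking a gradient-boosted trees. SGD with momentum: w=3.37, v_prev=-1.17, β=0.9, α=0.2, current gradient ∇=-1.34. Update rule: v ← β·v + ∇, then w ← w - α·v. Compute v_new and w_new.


v_new = 0.9·-1.17 - 1.34 = -1.053 - 1.34 = -2.393
w_new = 3.37 - 0.2·-2.393 = 3.37 + 0.4786 = 3.8486

v_new=-2.393, w_new=3.8486


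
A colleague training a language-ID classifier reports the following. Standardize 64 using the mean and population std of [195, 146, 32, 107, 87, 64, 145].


μ = 110.8571, σ = 51.3793
z = (64 - 110.8571)/51.3793 = -0.912

-0.912


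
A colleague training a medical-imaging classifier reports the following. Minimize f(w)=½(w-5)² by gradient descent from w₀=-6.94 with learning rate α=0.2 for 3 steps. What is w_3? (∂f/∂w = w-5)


step 1: grad = -6.94-5 = -11.94; w = -6.94 - 0.2·(-11.94) = -4.552
step 2: grad = -4.552-5 = -9.552; w = -4.552 - 0.2·(-9.552) = -2.6416
step 3: grad = -2.6416-5 = -7.6416; w = -2.6416 - 0.2·(-7.6416) = -1.11328

-1.11328


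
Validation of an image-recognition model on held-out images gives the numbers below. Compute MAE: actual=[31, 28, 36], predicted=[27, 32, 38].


Absolute errors: |31-27|=4, |28-32|=4, |36-38|=2
Sum = 10
MAE = 10/3 = 10/3

10/3


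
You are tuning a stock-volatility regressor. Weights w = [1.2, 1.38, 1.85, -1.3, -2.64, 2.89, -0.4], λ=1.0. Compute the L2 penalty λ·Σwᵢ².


‖w‖₂² = (1.2)² + (1.38)² + (1.85)² + (-1.3)² + (-2.64)² + (2.89)² + (-0.4)²
     = 1.44 + 1.9044 + 3.4225 + 1.69 + 6.9696 + 8.3521 + 0.16
     = 23.9386
λ·‖w‖₂² = 1.0·23.9386 = 23.9386

23.9386


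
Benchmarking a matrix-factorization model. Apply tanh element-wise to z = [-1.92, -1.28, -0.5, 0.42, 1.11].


tanh(-1.92) = -0.9579
tanh(-1.28) = -0.8565
tanh(-0.5) = -0.4621
tanh(0.42) = 0.3969
tanh(1.11) = 0.8041
result = [-0.9579, -0.8565, -0.4621, 0.3969, 0.8041]

[-0.9579, -0.8565, -0.4621, 0.3969, 0.8041]


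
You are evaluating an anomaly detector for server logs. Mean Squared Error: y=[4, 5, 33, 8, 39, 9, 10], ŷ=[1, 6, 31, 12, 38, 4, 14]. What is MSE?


Squared errors: (4-1)²=9, (5-6)²=1, (33-31)²=4, (8-12)²=16, (39-38)²=1, (9-4)²=25, (10-14)²=16
Sum = 72
MSE = 72/7 = 72/7

72/7


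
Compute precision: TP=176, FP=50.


Precision = TP/(TP+FP)
= 176/(176+50)
= 176/226 = 77.88%

77.88%


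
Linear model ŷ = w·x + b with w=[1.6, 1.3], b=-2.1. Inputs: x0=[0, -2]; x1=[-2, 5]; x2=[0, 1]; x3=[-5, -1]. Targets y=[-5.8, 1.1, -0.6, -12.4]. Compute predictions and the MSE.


ŷ0 = (1.6)·(0) + (1.3)·(-2) - 2.1 = -4.7
ŷ1 = (1.6)·(-2) + (1.3)·(5) - 2.1 = 1.2
ŷ2 = (1.6)·(0) + (1.3)·(1) - 2.1 = -0.8
ŷ3 = (1.6)·(-5) + (1.3)·(-1) - 2.1 = -11.4
errors² = [1.21, 0.01, 0.04, 1.0]
MSE = 2.2600/4 = 0.565

0.565


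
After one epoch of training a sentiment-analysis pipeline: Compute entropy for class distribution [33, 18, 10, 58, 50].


Probabilities: [33/169, 18/169, 10/169, 58/169, 50/169] ≈ [0.1953, 0.1065, 0.0592, 0.3432, 0.2959]
H = -((33/169)·log₂(33/169) + (18/169)·log₂(18/169) + (10/169)·log₂(10/169) + (58/169)·log₂(58/169) + (50/169)·log₂(50/169))
  = 2.095 bits

2.095 bits


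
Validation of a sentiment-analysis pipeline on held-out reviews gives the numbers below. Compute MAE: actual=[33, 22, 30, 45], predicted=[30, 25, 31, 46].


Absolute errors: |33-30|=3, |22-25|=3, |30-31|=1, |45-46|=1
Sum = 8
MAE = 8/4 = 2

2


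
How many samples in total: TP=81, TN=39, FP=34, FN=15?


Total = TP + TN + FP + FN
= 81 + 39 + 34 + 15
= 169
(Predicted positive: 115, predicted negative: 54)

169


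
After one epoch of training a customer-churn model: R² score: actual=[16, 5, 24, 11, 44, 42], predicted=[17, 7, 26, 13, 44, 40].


ȳ = 23.6667
SS_res = Σ(y-ŷ)² = 17
SS_tot = Σ(y-ȳ)² = 1317.33
R² = 1 - SS_res/SS_tot = 1 - 0.0129 = 0.9871

0.9871


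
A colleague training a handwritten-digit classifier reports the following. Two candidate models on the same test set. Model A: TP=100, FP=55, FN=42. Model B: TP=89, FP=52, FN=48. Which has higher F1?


Model A: P=100/155=0.6452, R=100/142=0.7042, F1=2PR/(P+R)=2TP/(2TP+FP+FN)=200/297=0.6734
Model B: P=89/141=0.6312, R=89/137=0.6496, F1=2PR/(P+R)=2TP/(2TP+FP+FN)=178/278=0.6403
0.6734 > 0.6403 → Model A

Model A


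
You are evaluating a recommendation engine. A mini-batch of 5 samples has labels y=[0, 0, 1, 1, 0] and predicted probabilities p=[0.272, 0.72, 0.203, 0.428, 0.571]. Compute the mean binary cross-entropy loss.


L[0] = -ln(1-0.272) = -ln(0.728) = 0.3175
L[1] = -ln(1-0.72) = -ln(0.28) = 1.273
L[2] = -ln(0.203) = 1.5945
L[3] = -ln(0.428) = 0.8486
L[4] = -ln(1-0.571) = -ln(0.429) = 0.8463
mean = (0.3175 + 1.273 + 1.5945 + 0.8486 + 0.8463)/5 = 0.976

0.976


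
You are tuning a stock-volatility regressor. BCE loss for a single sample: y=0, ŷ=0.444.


BCE = -[y·ln(p) + (1-y)·ln(1-p)]
= -0 - 1·ln(1-0.444)
= -ln(0.556) = 0.587

0.587


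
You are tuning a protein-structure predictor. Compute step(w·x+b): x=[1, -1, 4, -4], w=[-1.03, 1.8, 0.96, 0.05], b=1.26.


z = (1)·(-1.03) + (-1)·(1.8) + (4)·(0.96) + (-4)·(0.05) + 1.26
  = 2.07
step(z) = 1 (z≥0)

1


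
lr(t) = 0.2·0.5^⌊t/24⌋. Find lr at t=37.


n_drops = ⌊37/24⌋ = 1
lr = 0.2·0.5^1 = 0.2·0.5 = 0.1

0.1


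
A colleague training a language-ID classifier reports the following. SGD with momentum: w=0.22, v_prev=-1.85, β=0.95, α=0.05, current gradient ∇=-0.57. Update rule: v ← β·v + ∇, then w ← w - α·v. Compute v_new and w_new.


v_new = 0.95·-1.85 - 0.57 = -1.7575 - 0.57 = -2.3275
w_new = 0.22 - 0.05·-2.3275 = 0.22 + 0.116375 = 0.336375

v_new=-2.3275, w_new=0.336375


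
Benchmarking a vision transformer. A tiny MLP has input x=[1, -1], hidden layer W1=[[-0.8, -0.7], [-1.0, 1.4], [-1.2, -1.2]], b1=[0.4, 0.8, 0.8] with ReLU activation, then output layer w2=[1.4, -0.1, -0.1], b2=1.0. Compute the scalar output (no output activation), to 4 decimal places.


z1[0] = (-0.8)·(1) + (-0.7)·(-1) + 0.4 = 0.3
z1[1] = (-1.0)·(1) + (1.4)·(-1) + 0.8 = -1.6
z1[2] = (-1.2)·(1) + (-1.2)·(-1) + 0.8 = 0.8
h = ReLU(z1) = [0.3, 0.0, 0.8]
output = (1.4)·(0.3) + (-0.1)·(0.0) + (-0.1)·(0.8) + 1.0 = 1.34

1.34


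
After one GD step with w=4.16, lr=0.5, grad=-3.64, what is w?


w_new = w - α·∇
= 4.16 - 0.5·-3.64
= 4.16 + 1.82
= 5.98

5.98


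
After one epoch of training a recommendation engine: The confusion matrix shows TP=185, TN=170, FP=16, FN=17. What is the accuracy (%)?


Accuracy = (TP+TN)/(TP+TN+FP+FN)
= (185+170)/(388)
= 355/388 = 91.49%

91.49%


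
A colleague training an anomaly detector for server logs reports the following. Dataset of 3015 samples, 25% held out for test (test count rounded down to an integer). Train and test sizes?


Test = ⌊3015·25/100⌋ = 753
Train = 3015 - 753 = 2262

Train: 2262, Test: 753


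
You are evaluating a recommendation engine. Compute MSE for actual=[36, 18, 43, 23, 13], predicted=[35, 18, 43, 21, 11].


Squared errors: (36-35)²=1, (18-18)²=0, (43-43)²=0, (23-21)²=4, (13-11)²=4
Sum = 9
MSE = 9/5 = 9/5

9/5


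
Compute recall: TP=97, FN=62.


Recall = TP/(TP+FN)
= 97/(97+62)
= 97/159 = 61.01%

61.01%


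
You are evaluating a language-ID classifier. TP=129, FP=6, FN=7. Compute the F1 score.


Precision = 129/135 = 0.9556
Recall = 129/136 = 0.9485
F1 = 2·P·R/(P+R) = 2·TP/(2·TP+FP+FN) = 258/(258+6+7) = 258/271 = 0.952

0.952


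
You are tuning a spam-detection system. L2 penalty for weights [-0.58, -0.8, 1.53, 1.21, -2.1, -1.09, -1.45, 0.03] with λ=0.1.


‖w‖₂² = (-0.58)² + (-0.8)² + (1.53)² + (1.21)² + (-2.1)² + (-1.09)² + (-1.45)² + (0.03)²
     = 0.3364 + 0.64 + 2.3409 + 1.4641 + 4.41 + 1.1881 + 2.1025 + 0.0009
     = 12.4829
λ·‖w‖₂² = 0.1·12.4829 = 1.24829

1.24829


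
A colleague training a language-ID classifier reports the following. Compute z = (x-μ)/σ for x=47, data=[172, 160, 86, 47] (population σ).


μ = 116.25, σ = 51.7995
z = (47 - 116.25)/51.7995 = -1.3369

-1.3369


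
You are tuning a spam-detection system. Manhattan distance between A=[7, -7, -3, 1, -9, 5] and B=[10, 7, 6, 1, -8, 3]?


d = |7-10| + |-7-7| + |-3-6| + |1-1| + |-9+ 8| + |5-3|
  = 3 + 14 + 9 + 0 + 1 + 2
  = 29

29


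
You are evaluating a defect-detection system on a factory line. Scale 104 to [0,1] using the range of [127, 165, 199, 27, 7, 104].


min=7, max=199
(104-7)/(199-7) = 97/192 = 0.5052

0.5052


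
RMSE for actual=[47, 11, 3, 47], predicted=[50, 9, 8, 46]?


MSE = 39/4 = 9.75
RMSE = √(39/4) = 3.1225

3.1225


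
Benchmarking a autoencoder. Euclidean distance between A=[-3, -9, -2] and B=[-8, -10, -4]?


d = √((-3+ 8)² + (-9+ 10)² + (-2+ 4)²)
  = √(25 + 1 + 4)
  = √30 = 5.4772

5.4772


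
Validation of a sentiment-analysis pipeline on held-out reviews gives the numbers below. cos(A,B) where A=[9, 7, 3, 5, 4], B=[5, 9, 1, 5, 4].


A·B = 9·5 + 7·9 + 3·1 + 5·5 + 4·4 = 152
‖A‖ = √180 = 13.4164, ‖B‖ = √148 = 12.1655
cos = 152/(√180·√148) = 152/√26640 = 0.9313

0.9313


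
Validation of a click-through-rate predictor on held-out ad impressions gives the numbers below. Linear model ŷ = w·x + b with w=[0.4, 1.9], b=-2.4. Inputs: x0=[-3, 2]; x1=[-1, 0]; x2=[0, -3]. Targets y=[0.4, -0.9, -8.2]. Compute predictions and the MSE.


ŷ0 = (0.4)·(-3) + (1.9)·(2) - 2.4 = 0.2
ŷ1 = (0.4)·(-1) + (1.9)·(0) - 2.4 = -2.8
ŷ2 = (0.4)·(0) + (1.9)·(-3) - 2.4 = -8.1
errors² = [0.04, 3.61, 0.01]
MSE = 3.6600/3 = 1.22

1.22


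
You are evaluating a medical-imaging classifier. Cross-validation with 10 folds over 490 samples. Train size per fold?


Fold size = 490/10 = 49
Training per fold = 490 - 49 = 441

441


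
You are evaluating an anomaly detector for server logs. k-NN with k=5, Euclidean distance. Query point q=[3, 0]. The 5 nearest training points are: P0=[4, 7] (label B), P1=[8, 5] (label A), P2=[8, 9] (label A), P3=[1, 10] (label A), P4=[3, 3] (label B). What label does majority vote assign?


d(q,P0) = 7.0711  (label B)
d(q,P1) = 7.0711  (label A)
d(q,P2) = 10.2956  (label A)
d(q,P3) = 10.198  (label A)
d(q,P4) = 3.0  (label B)
Votes: A=3, B=2
Majority → A

A


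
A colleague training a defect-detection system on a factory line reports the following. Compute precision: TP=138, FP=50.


Precision = TP/(TP+FP)
= 138/(138+50)
= 138/188 = 73.4%

73.4%


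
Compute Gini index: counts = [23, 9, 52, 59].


Probabilities: [23/143, 9/143, 52/143, 59/143] ≈ [0.1608, 0.0629, 0.3636, 0.4126]
Σpᵢ² = (529 + 81 + 2704 + 3481)/143² = 6795/20449
Gini = 1 - Σpᵢ² = 1 - 6795/20449 = 0.6677

0.6677


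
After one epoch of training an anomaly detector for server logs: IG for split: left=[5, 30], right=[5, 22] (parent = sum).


Parent = [10, 52], H_parent = 0.6374
H_left = 0.5917 (n=35), H_right = 0.6913 (n=27)
H_children = (35/62)·0.5917 + (27/62)·0.6913 = 0.6351
IG = 0.6374 - 0.6351 = 0.0023

0.0023


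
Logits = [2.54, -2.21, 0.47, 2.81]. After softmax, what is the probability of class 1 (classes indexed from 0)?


Exponentials: e^2.54=12.6797, e^-2.21=0.1097, e^0.47=1.6, e^2.81=16.6099
Sum = 30.9993
Softmax = [0.409, 0.0035, 0.0516, 0.5358]
p[1] = 0.1097/30.9993 = 0.0035

0.0035


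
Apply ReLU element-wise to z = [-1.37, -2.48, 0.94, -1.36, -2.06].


ReLU(-1.37) = max(0, -1.37) = 0.0
ReLU(-2.48) = max(0, -2.48) = 0.0
ReLU(0.94) = max(0, 0.94) = 0.94
ReLU(-1.36) = max(0, -1.36) = 0.0
ReLU(-2.06) = max(0, -2.06) = 0.0
result = [0.0, 0.0, 0.94, 0.0, 0.0]

[0.0, 0.0, 0.94, 0.0, 0.0]


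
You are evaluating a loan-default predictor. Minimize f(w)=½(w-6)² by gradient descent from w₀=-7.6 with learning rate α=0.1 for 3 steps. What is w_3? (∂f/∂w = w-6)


step 1: grad = -7.6-6 = -13.6; w = -7.6 - 0.1·(-13.6) = -6.24
step 2: grad = -6.24-6 = -12.24; w = -6.24 - 0.1·(-12.24) = -5.016
step 3: grad = -5.016-6 = -11.016; w = -5.016 - 0.1·(-11.016) = -3.9144

-3.9144


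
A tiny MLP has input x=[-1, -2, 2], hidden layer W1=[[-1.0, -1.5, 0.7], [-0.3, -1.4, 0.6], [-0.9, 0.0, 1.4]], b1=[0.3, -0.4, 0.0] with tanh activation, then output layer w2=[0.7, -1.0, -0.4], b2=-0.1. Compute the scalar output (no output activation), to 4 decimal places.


z1[0] = (-1.0)·(-1) + (-1.5)·(-2) + (0.7)·(2) + 0.3 = 5.7
z1[1] = (-0.3)·(-1) + (-1.4)·(-2) + (0.6)·(2) - 0.4 = 3.9
z1[2] = (-0.9)·(-1) + (0.0)·(-2) + (1.4)·(2) + 0.0 = 3.7
h = tanh(z1) = [1.0, 0.9992, 0.9988]
output = (0.7)·(1.0) + (-1.0)·(0.9992) + (-0.4)·(0.9988) - 0.1 = -0.7987

-0.7987


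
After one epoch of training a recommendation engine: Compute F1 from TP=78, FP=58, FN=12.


Precision = 78/136 = 0.5735
Recall = 78/90 = 0.8667
F1 = 2·P·R/(P+R) = 2·TP/(2·TP+FP+FN) = 156/(156+58+12) = 156/226 = 0.6903

0.6903


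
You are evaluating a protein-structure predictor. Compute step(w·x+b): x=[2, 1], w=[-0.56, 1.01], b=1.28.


z = (2)·(-0.56) + (1)·(1.01) + 1.28
  = 1.17
step(z) = 1 (z≥0)

1


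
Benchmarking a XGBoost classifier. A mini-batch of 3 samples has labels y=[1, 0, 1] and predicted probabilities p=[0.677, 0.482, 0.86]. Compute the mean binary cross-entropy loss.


L[0] = -ln(0.677) = 0.3901
L[1] = -ln(1-0.482) = -ln(0.518) = 0.6578
L[2] = -ln(0.86) = 0.1508
mean = (0.3901 + 0.6578 + 0.1508)/3 = 0.3996

0.3996


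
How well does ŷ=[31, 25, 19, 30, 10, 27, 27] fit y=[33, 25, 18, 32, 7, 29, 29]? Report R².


ȳ = 24.7143
SS_res = Σ(y-ŷ)² = 26
SS_tot = Σ(y-ȳ)² = 517.43
R² = 1 - SS_res/SS_tot = 1 - 0.0502 = 0.9498

0.9498


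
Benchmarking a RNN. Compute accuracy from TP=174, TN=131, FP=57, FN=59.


Accuracy = (TP+TN)/(TP+TN+FP+FN)
= (174+131)/(421)
= 305/421 = 72.45%

72.45%


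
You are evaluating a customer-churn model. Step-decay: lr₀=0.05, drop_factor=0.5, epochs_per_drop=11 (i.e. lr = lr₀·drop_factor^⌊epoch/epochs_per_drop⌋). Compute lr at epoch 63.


n_drops = ⌊63/11⌋ = 5
lr = 0.05·0.5^5 = 0.05·0.03125 = 0.0015625

0.0015625


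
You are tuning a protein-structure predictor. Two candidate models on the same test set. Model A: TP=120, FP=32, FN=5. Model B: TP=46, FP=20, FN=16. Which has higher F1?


Model A: P=120/152=0.7895, R=120/125=0.96, F1=2PR/(P+R)=2TP/(2TP+FP+FN)=240/277=0.8664
Model B: P=46/66=0.697, R=46/62=0.7419, F1=2PR/(P+R)=2TP/(2TP+FP+FN)=92/128=0.7188
0.8664 > 0.7188 → Model A

Model A


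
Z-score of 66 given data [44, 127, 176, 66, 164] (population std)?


μ = 115.4, σ = 52.3588
z = (66 - 115.4)/52.3588 = -0.9435

-0.9435


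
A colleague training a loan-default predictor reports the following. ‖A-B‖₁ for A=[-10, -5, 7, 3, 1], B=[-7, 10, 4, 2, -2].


d = |-10+ 7| + |-5-10| + |7-4| + |3-2| + |1+ 2|
  = 3 + 15 + 3 + 1 + 3
  = 25

25


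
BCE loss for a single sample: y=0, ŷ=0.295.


BCE = -[y·ln(p) + (1-y)·ln(1-p)]
= -0 - 1·ln(1-0.295)
= -ln(0.705) = 0.3496

0.3496


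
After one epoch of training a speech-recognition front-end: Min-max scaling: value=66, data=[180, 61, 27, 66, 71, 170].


min=27, max=180
(66-27)/(180-27) = 39/153 = 0.2549

0.2549


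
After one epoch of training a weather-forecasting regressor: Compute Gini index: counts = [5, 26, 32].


Probabilities: [5/63, 26/63, 32/63] ≈ [0.0794, 0.4127, 0.5079]
Σpᵢ² = (25 + 676 + 1024)/63² = 1725/3969
Gini = 1 - Σpᵢ² = 1 - 1725/3969 = 0.5654

0.5654


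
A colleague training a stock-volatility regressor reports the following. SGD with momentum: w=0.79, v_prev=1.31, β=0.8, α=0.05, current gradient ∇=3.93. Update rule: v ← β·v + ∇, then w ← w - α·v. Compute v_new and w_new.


v_new = 0.8·1.31 + 3.93 = 1.048 + 3.93 = 4.978
w_new = 0.79 - 0.05·4.978 = 0.79 - 0.2489 = 0.5411

v_new=4.978, w_new=0.5411


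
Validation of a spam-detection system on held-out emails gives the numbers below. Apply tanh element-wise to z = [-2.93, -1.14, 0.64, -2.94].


tanh(-2.93) = -0.9943
tanh(-1.14) = -0.8144
tanh(0.64) = 0.5649
tanh(-2.94) = -0.9944
result = [-0.9943, -0.8144, 0.5649, -0.9944]

[-0.9943, -0.8144, 0.5649, -0.9944]


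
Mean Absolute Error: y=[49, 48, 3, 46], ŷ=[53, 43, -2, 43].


Absolute errors: |49-53|=4, |48-43|=5, |3+ 2|=5, |46-43|=3
Sum = 17
MAE = 17/4 = 17/4

17/4


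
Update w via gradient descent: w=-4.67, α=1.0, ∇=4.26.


w_new = w - α·∇
= -4.67 - 1.0·4.26
= -4.67 - 4.26
= -8.93

-8.93


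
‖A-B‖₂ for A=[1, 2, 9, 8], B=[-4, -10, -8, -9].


d = √((1+ 4)² + (2+ 10)² + (9+ 8)² + (8+ 9)²)
  = √(25 + 144 + 289 + 289)
  = √747 = 27.3313

27.3313


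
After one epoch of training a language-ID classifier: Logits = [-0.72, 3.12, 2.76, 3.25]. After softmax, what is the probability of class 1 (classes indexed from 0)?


Exponentials: e^-0.72=0.4868, e^3.12=22.6464, e^2.76=15.7998, e^3.25=25.7903
Sum = 64.7233
Softmax = [0.0075, 0.3499, 0.2441, 0.3985]
p[1] = 22.6464/64.7233 = 0.3499

0.3499


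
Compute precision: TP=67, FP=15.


Precision = TP/(TP+FP)
= 67/(67+15)
= 67/82 = 81.71%

81.71%


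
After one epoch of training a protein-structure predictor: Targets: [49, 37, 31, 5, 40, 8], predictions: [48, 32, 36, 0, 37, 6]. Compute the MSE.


Squared errors: (49-48)²=1, (37-32)²=25, (31-36)²=25, (5-0)²=25, (40-37)²=9, (8-6)²=4
Sum = 89
MSE = 89/6 = 89/6

89/6


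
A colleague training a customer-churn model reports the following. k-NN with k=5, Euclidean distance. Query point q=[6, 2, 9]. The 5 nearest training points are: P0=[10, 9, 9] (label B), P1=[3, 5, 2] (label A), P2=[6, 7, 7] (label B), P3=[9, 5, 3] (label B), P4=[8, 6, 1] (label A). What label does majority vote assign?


d(q,P0) = 8.0623  (label B)
d(q,P1) = 8.1854  (label A)
d(q,P2) = 5.3852  (label B)
d(q,P3) = 7.3485  (label B)
d(q,P4) = 9.1652  (label A)
Votes: A=2, B=3
Majority → B

B


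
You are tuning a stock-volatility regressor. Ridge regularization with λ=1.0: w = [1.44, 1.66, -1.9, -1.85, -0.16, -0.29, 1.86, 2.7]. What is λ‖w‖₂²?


‖w‖₂² = (1.44)² + (1.66)² + (-1.9)² + (-1.85)² + (-0.16)² + (-0.29)² + (1.86)² + (2.7)²
     = 2.0736 + 2.7556 + 3.61 + 3.4225 + 0.0256 + 0.0841 + 3.4596 + 7.29
     = 22.721
λ·‖w‖₂² = 1.0·22.721 = 22.721

22.721


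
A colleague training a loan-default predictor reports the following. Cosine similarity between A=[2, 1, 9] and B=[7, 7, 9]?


A·B = 2·7 + 1·7 + 9·9 = 102
‖A‖ = √86 = 9.2736, ‖B‖ = √179 = 13.3791
cos = 102/(√86·√179) = 102/√15394 = 0.8221

0.8221


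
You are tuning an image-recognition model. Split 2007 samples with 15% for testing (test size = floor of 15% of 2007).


Test = ⌊2007·15/100⌋ = 301
Train = 2007 - 301 = 1706

Train: 1706, Test: 301


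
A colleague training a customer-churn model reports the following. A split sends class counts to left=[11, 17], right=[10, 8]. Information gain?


Parent = [21, 25], H_parent = 0.9945
H_left = 0.9666 (n=28), H_right = 0.9911 (n=18)
H_children = (28/46)·0.9666 + (18/46)·0.9911 = 0.9762
IG = 0.9945 - 0.9762 = 0.0183

0.0183


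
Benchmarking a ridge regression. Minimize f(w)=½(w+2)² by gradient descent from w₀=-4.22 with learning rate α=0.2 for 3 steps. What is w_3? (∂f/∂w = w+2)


step 1: grad = -4.22+2 = -2.22; w = -4.22 - 0.2·(-2.22) = -3.776
step 2: grad = -3.776+2 = -1.776; w = -3.776 - 0.2·(-1.776) = -3.4208
step 3: grad = -3.4208+2 = -1.4208; w = -3.4208 - 0.2·(-1.4208) = -3.13664

-3.13664


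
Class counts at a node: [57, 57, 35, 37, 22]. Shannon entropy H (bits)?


Probabilities: [57/208, 57/208, 35/208, 37/208, 22/208] ≈ [0.274, 0.274, 0.1683, 0.1779, 0.1058]
H = -((57/208)·log₂(57/208) + (57/208)·log₂(57/208) + (35/208)·log₂(35/208) + (37/208)·log₂(37/208) + (22/208)·log₂(22/208))
  = 2.2421 bits

2.2421 bits


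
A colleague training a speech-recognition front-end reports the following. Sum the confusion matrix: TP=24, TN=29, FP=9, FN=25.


Total = TP + TN + FP + FN
= 24 + 29 + 9 + 25
= 87
(Predicted positive: 33, predicted negative: 54)

87


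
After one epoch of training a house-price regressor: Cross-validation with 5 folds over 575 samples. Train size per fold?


Fold size = 575/5 = 115
Training per fold = 575 - 115 = 460

460


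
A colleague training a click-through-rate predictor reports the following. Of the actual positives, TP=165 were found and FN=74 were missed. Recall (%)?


Recall = TP/(TP+FN)
= 165/(165+74)
= 165/239 = 69.04%

69.04%


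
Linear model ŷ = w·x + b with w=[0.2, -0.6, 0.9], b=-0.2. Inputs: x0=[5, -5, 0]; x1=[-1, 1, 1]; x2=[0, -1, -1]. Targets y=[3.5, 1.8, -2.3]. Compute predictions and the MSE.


ŷ0 = (0.2)·(5) + (-0.6)·(-5) + (0.9)·(0) - 0.2 = 3.8
ŷ1 = (0.2)·(-1) + (-0.6)·(1) + (0.9)·(1) - 0.2 = -0.1
ŷ2 = (0.2)·(0) + (-0.6)·(-1) + (0.9)·(-1) - 0.2 = -0.5
errors² = [0.09, 3.61, 3.24]
MSE = 6.9400/3 = 2.3133

2.3133


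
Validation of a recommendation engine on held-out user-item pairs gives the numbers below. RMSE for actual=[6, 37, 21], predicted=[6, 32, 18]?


MSE = 34/3 = 11.3333
RMSE = √(34/3) = 3.3665

3.3665


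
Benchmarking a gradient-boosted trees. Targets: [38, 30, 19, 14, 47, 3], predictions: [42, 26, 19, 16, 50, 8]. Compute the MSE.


Squared errors: (38-42)²=16, (30-26)²=16, (19-19)²=0, (14-16)²=4, (47-50)²=9, (3-8)²=25
Sum = 70
MSE = 70/6 = 35/3

35/3


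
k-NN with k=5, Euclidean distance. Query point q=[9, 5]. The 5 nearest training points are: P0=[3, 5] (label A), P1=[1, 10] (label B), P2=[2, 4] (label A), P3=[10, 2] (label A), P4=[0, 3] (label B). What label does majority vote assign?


d(q,P0) = 6.0  (label A)
d(q,P1) = 9.434  (label B)
d(q,P2) = 7.0711  (label A)
d(q,P3) = 3.1623  (label A)
d(q,P4) = 9.2195  (label B)
Votes: A=3, B=2
Majority → A

A


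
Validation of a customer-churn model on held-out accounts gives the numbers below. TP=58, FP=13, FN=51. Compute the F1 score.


Precision = 58/71 = 0.8169
Recall = 58/109 = 0.5321
F1 = 2·P·R/(P+R) = 2·TP/(2·TP+FP+FN) = 116/(116+13+51) = 116/180 = 0.6444

0.6444


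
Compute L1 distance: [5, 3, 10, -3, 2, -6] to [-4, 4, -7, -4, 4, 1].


d = |5+ 4| + |3-4| + |10+ 7| + |-3+ 4| + |2-4| + |-6-1|
  = 9 + 1 + 17 + 1 + 2 + 7
  = 37

37


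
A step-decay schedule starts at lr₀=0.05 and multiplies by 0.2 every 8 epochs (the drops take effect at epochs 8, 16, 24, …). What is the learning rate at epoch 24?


n_drops = ⌊24/8⌋ = 3
lr = 0.05·0.2^3 = 0.05·0.008 = 0.0004

0.0004


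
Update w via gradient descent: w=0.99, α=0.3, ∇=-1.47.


w_new = w - α·∇
= 0.99 - 0.3·-1.47
= 0.99 + 0.441
= 1.431

1.431


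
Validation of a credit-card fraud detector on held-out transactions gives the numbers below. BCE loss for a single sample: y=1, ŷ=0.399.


BCE = -[y·ln(p) + (1-y)·ln(1-p)]
= -1·ln(0.399) - 0
= -ln(0.399) = 0.9188

0.9188


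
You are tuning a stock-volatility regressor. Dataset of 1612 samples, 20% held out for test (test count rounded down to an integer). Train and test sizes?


Test = ⌊1612·20/100⌋ = 322
Train = 1612 - 322 = 1290

Train: 1290, Test: 322


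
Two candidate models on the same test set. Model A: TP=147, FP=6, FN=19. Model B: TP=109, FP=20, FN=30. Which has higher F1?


Model A: P=147/153=0.9608, R=147/166=0.8855, F1=2PR/(P+R)=2TP/(2TP+FP+FN)=294/319=0.9216
Model B: P=109/129=0.845, R=109/139=0.7842, F1=2PR/(P+R)=2TP/(2TP+FP+FN)=218/268=0.8134
0.9216 > 0.8134 → Model A

Model A


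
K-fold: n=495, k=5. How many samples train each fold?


Fold size = 495/5 = 99
Training per fold = 495 - 99 = 396

396


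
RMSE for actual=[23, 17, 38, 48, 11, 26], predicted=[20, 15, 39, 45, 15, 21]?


MSE = 64/6 = 10.6667
RMSE = √(64/6) = 3.266

3.266


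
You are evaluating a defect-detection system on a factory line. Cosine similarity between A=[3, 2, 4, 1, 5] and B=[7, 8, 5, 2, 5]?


A·B = 3·7 + 2·8 + 4·5 + 1·2 + 5·5 = 84
‖A‖ = √55 = 7.4162, ‖B‖ = √167 = 12.9228
cos = 84/(√55·√167) = 84/√9185 = 0.8765

0.8765


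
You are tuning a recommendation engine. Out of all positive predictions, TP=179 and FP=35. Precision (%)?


Precision = TP/(TP+FP)
= 179/(179+35)
= 179/214 = 83.64%

83.64%


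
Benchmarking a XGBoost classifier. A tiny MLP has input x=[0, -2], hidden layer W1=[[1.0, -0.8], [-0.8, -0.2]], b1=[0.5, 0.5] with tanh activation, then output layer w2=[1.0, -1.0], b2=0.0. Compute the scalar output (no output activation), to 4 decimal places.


z1[0] = (1.0)·(0) + (-0.8)·(-2) + 0.5 = 2.1
z1[1] = (-0.8)·(0) + (-0.2)·(-2) + 0.5 = 0.9
h = tanh(z1) = [0.9705, 0.7163]
output = (1.0)·(0.9705) + (-1.0)·(0.7163) + 0.0 = 0.2542

0.2542


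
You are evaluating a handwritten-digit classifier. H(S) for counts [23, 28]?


Probabilities: [23/51, 28/51] ≈ [0.451, 0.549]
H = -((23/51)·log₂(23/51) + (28/51)·log₂(28/51))
  = 0.9931 bits

0.9931 bits


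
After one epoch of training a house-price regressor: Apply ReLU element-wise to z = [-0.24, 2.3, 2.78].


ReLU(-0.24) = max(0, -0.24) = 0.0
ReLU(2.3) = max(0, 2.3) = 2.3
ReLU(2.78) = max(0, 2.78) = 2.78
result = [0.0, 2.3, 2.78]

[0.0, 2.3, 2.78]


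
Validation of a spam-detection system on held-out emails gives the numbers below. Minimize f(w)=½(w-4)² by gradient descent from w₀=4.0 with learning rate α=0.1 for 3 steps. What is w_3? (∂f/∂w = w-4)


step 1: grad = 4-4 = 0; w = 4 - 0.1·(0) = 4
step 2: grad = 4-4 = 0; w = 4 - 0.1·(0) = 4
step 3: grad = 4-4 = 0; w = 4 - 0.1·(0) = 4

4


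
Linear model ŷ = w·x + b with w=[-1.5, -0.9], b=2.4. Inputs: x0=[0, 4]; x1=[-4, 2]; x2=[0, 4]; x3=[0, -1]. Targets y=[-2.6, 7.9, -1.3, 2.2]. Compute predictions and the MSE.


ŷ0 = (-1.5)·(0) + (-0.9)·(4) + 2.4 = -1.2
ŷ1 = (-1.5)·(-4) + (-0.9)·(2) + 2.4 = 6.6
ŷ2 = (-1.5)·(0) + (-0.9)·(4) + 2.4 = -1.2
ŷ3 = (-1.5)·(0) + (-0.9)·(-1) + 2.4 = 3.3
errors² = [1.96, 1.69, 0.01, 1.21]
MSE = 4.8700/4 = 1.2175

1.2175


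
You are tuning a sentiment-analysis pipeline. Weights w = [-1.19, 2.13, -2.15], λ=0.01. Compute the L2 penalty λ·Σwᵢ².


‖w‖₂² = (-1.19)² + (2.13)² + (-2.15)²
     = 1.4161 + 4.5369 + 4.6225
     = 10.5755
λ·‖w‖₂² = 0.01·10.5755 = 0.105755

0.105755


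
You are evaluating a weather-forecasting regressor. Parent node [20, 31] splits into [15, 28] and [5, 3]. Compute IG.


Parent = [20, 31], H_parent = 0.9662
H_left = 0.933 (n=43), H_right = 0.9544 (n=8)
H_children = (43/51)·0.933 + (8/51)·0.9544 = 0.9364
IG = 0.9662 - 0.9364 = 0.0298

0.0298


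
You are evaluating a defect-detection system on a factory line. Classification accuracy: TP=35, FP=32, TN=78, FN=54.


Accuracy = (TP+TN)/(TP+TN+FP+FN)
= (35+78)/(199)
= 113/199 = 56.78%

56.78%


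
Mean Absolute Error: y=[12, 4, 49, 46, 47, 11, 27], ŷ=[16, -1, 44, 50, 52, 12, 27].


Absolute errors: |12-16|=4, |4+ 1|=5, |49-44|=5, |46-50|=4, |47-52|=5, |11-12|=1, |27-27|=0
Sum = 24
MAE = 24/7 = 24/7

24/7


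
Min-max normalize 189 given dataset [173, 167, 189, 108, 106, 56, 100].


min=56, max=189
(189-56)/(189-56) = 133/133 = 1.0

1.0


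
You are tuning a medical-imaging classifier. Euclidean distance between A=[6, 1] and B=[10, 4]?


d = √((6-10)² + (1-4)²)
  = √(16 + 9)
  = √25 = 5.0

5.0


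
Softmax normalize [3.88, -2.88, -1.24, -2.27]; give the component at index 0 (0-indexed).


Exponentials: e^3.88=48.4242, e^-2.88=0.0561, e^-1.24=0.2894, e^-2.27=0.1033
Sum = 48.873
Softmax = [0.9908, 0.0011, 0.0059, 0.0021]
p[0] = 48.4242/48.873 = 0.9908

0.9908


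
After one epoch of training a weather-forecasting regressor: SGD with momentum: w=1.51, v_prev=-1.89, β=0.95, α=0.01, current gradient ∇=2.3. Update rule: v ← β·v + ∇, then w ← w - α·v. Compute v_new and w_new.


v_new = 0.95·-1.89 + 2.3 = -1.7955 + 2.3 = 0.5045
w_new = 1.51 - 0.01·0.5045 = 1.51 - 0.005045 = 1.504955

v_new=0.5045, w_new=1.504955


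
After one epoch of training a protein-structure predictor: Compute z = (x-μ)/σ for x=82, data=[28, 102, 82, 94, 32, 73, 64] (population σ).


μ = 67.8571, σ = 26.632
z = (82 - 67.8571)/26.632 = 0.531

0.531


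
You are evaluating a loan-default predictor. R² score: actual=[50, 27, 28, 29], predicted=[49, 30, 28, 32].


ȳ = 33.5
SS_res = Σ(y-ŷ)² = 19
SS_tot = Σ(y-ȳ)² = 365
R² = 1 - SS_res/SS_tot = 1 - 0.0521 = 0.9479

0.9479


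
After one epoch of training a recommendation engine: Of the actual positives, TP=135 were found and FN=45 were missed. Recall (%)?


Recall = TP/(TP+FN)
= 135/(135+45)
= 135/180 = 75.0%

75.0%


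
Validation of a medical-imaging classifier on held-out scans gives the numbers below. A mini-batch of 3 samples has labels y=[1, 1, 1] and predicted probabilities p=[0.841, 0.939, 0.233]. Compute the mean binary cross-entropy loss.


L[0] = -ln(0.841) = 0.1732
L[1] = -ln(0.939) = 0.0629
L[2] = -ln(0.233) = 1.4567
mean = (0.1732 + 0.0629 + 1.4567)/3 = 0.5643

0.5643


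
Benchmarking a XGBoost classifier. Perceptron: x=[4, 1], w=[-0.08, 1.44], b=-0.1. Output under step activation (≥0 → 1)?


z = (4)·(-0.08) + (1)·(1.44) - 0.1
  = 1.02
step(z) = 1 (z≥0)

1


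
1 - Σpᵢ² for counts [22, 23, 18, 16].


Probabilities: [22/79, 23/79, 18/79, 16/79] ≈ [0.2785, 0.2911, 0.2278, 0.2025]
Σpᵢ² = (484 + 529 + 324 + 256)/79² = 1593/6241
Gini = 1 - Σpᵢ² = 1 - 1593/6241 = 0.7448

0.7448


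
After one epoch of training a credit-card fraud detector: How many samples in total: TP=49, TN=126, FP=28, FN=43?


Total = TP + TN + FP + FN
= 49 + 126 + 28 + 43
= 246
(Predicted positive: 77, predicted negative: 169)

246


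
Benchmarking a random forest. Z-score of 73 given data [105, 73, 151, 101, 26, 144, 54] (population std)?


μ = 93.4286, σ = 42.3956
z = (73 - 93.4286)/42.3956 = -0.4819

-0.4819


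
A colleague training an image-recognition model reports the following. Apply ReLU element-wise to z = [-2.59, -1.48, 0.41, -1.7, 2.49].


ReLU(-2.59) = max(0, -2.59) = 0.0
ReLU(-1.48) = max(0, -1.48) = 0.0
ReLU(0.41) = max(0, 0.41) = 0.41
ReLU(-1.7) = max(0, -1.7) = 0.0
ReLU(2.49) = max(0, 2.49) = 2.49
result = [0.0, 0.0, 0.41, 0.0, 2.49]

[0.0, 0.0, 0.41, 0.0, 2.49]


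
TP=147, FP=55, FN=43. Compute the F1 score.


Precision = 147/202 = 0.7277
Recall = 147/190 = 0.7737
F1 = 2·P·R/(P+R) = 2·TP/(2·TP+FP+FN) = 294/(294+55+43) = 294/392 = 0.75

0.75


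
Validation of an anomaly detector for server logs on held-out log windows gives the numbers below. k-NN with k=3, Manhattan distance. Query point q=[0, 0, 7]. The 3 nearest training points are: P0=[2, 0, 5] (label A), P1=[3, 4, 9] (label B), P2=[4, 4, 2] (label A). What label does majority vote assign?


d(q,P0) = 4  (label A)
d(q,P1) = 9  (label B)
d(q,P2) = 13  (label A)
Votes: A=2, B=1
Majority → A

A


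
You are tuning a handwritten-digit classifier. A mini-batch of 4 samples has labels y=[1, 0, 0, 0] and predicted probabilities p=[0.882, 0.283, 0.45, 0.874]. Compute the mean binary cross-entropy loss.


L[0] = -ln(0.882) = 0.1256
L[1] = -ln(1-0.283) = -ln(0.717) = 0.3327
L[2] = -ln(1-0.45) = -ln(0.55) = 0.5978
L[3] = -ln(1-0.874) = -ln(0.126) = 2.0715
mean = (0.1256 + 0.3327 + 0.5978 + 2.0715)/4 = 0.7819

0.7819


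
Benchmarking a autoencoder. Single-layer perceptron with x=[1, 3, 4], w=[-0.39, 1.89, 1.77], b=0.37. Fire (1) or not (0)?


z = (1)·(-0.39) + (3)·(1.89) + (4)·(1.77) + 0.37
  = 12.73
step(z) = 1 (z≥0)

1


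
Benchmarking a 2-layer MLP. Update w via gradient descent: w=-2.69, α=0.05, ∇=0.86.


w_new = w - α·∇
= -2.69 - 0.05·0.86
= -2.69 - 0.043
= -2.733

-2.733


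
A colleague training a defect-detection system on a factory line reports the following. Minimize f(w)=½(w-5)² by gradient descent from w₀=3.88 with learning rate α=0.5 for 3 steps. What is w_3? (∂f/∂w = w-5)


step 1: grad = 3.88-5 = -1.12; w = 3.88 - 0.5·(-1.12) = 4.44
step 2: grad = 4.44-5 = -0.56; w = 4.44 - 0.5·(-0.56) = 4.72
step 3: grad = 4.72-5 = -0.28; w = 4.72 - 0.5·(-0.28) = 4.86

4.86


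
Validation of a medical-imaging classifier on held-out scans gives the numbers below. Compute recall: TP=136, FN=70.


Recall = TP/(TP+FN)
= 136/(136+70)
= 136/206 = 66.02%

66.02%


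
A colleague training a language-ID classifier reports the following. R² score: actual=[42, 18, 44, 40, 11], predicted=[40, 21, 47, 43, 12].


ȳ = 31
SS_res = Σ(y-ŷ)² = 32
SS_tot = Σ(y-ȳ)² = 940
R² = 1 - SS_res/SS_tot = 1 - 0.034 = 0.966

0.966


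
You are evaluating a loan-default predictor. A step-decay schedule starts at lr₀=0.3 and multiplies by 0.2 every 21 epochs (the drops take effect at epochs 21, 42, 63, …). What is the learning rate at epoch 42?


n_drops = ⌊42/21⌋ = 2
lr = 0.3·0.2^2 = 0.3·0.04 = 0.012

0.012


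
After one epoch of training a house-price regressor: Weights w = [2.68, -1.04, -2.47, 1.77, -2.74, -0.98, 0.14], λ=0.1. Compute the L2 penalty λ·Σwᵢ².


‖w‖₂² = (2.68)² + (-1.04)² + (-2.47)² + (1.77)² + (-2.74)² + (-0.98)² + (0.14)²
     = 7.1824 + 1.0816 + 6.1009 + 3.1329 + 7.5076 + 0.9604 + 0.0196
     = 25.9854
λ·‖w‖₂² = 0.1·25.9854 = 2.59854

2.59854


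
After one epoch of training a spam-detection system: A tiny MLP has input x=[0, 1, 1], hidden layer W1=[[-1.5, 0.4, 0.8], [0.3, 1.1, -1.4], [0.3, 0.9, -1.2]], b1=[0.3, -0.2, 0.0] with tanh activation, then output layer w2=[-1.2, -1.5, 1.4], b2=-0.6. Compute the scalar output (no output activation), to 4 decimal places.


z1[0] = (-1.5)·(0) + (0.4)·(1) + (0.8)·(1) + 0.3 = 1.5
z1[1] = (0.3)·(0) + (1.1)·(1) + (-1.4)·(1) - 0.2 = -0.5
z1[2] = (0.3)·(0) + (0.9)·(1) + (-1.2)·(1) + 0.0 = -0.3
h = tanh(z1) = [0.9051, -0.4621, -0.2913]
output = (-1.2)·(0.9051) + (-1.5)·(-0.4621) + (1.4)·(-0.2913) - 0.6 = -1.4008

-1.4008


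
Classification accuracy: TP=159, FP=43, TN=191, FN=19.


Accuracy = (TP+TN)/(TP+TN+FP+FN)
= (159+191)/(412)
= 350/412 = 84.95%

84.95%


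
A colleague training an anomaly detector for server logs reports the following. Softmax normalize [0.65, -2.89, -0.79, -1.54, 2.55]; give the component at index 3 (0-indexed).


Exponentials: e^0.65=1.9155, e^-2.89=0.0556, e^-0.79=0.4538, e^-1.54=0.2144, e^2.55=12.8071
Sum = 15.4464
Softmax = [0.124, 0.0036, 0.0294, 0.0139, 0.8291]
p[3] = 0.2144/15.4464 = 0.0139

0.0139


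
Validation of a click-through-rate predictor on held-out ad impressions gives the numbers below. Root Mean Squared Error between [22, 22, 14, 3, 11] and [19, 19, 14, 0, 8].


MSE = 36/5 = 7.2
RMSE = √(36/5) = 2.6833

2.6833


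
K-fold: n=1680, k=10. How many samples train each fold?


Fold size = 1680/10 = 168
Training per fold = 1680 - 168 = 1512

1512


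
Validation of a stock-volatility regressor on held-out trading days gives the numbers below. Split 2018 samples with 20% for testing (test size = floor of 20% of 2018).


Test = ⌊2018·20/100⌋ = 403
Train = 2018 - 403 = 1615

Train: 1615, Test: 403


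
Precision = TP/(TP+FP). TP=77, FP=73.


Precision = TP/(TP+FP)
= 77/(77+73)
= 77/150 = 51.33%

51.33%


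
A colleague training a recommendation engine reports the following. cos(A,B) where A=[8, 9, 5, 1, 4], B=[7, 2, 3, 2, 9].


A·B = 8·7 + 9·2 + 5·3 + 1·2 + 4·9 = 127
‖A‖ = √187 = 13.6748, ‖B‖ = √147 = 12.1244
cos = 127/(√187·√147) = 127/√27489 = 0.766

0.766


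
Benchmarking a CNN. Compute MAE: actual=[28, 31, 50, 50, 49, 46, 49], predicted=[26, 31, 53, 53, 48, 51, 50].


Absolute errors: |28-26|=2, |31-31|=0, |50-53|=3, |50-53|=3, |49-48|=1, |46-51|=5, |49-50|=1
Sum = 15
MAE = 15/7 = 15/7

15/7


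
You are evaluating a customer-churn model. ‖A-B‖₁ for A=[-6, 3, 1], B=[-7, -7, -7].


d = |-6+ 7| + |3+ 7| + |1+ 7|
  = 1 + 10 + 8
  = 19

19


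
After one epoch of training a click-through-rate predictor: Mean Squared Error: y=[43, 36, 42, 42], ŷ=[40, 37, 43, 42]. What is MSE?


Squared errors: (43-40)²=9, (36-37)²=1, (42-43)²=1, (42-42)²=0
Sum = 11
MSE = 11/4 = 11/4

11/4


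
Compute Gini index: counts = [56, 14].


Probabilities: [56/70, 14/70] ≈ [0.8, 0.2]
Σpᵢ² = (3136 + 196)/70² = 3332/4900
Gini = 1 - Σpᵢ² = 1 - 3332/4900 = 0.32

0.32


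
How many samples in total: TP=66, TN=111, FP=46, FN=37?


Total = TP + TN + FP + FN
= 66 + 111 + 46 + 37
= 260
(Predicted positive: 112, predicted negative: 148)

260


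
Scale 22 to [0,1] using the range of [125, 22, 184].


min=22, max=184
(22-22)/(184-22) = 0/162 = 0.0

0.0


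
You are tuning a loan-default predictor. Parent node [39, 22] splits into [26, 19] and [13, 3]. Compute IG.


Parent = [39, 22], H_parent = 0.9432
H_left = 0.9825 (n=45), H_right = 0.6962 (n=16)
H_children = (45/61)·0.9825 + (16/61)·0.6962 = 0.9074
IG = 0.9432 - 0.9074 = 0.0358

0.0358


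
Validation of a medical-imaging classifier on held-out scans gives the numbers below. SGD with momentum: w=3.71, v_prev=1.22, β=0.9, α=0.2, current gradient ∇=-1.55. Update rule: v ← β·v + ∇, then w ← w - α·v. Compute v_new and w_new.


v_new = 0.9·1.22 - 1.55 = 1.098 - 1.55 = -0.452
w_new = 3.71 - 0.2·-0.452 = 3.71 + 0.0904 = 3.8004

v_new=-0.452, w_new=3.8004


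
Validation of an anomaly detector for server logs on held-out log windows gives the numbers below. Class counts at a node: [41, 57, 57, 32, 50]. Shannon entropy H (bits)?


Probabilities: [41/237, 57/237, 57/237, 32/237, 50/237] ≈ [0.173, 0.2405, 0.2405, 0.135, 0.211]
H = -((41/237)·log₂(41/237) + (57/237)·log₂(57/237) + (57/237)·log₂(57/237) + (32/237)·log₂(32/237) + (50/237)·log₂(50/237))
  = 2.2904 bits

2.2904 bits


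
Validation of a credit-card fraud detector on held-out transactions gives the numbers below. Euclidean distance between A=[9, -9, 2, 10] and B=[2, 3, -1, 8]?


d = √((9-2)² + (-9-3)² + (2+ 1)² + (10-8)²)
  = √(49 + 144 + 9 + 4)
  = √206 = 14.3527

14.3527


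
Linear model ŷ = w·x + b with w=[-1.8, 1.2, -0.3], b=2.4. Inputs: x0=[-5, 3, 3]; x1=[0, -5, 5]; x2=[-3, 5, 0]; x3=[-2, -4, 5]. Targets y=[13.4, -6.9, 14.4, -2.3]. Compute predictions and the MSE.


ŷ0 = (-1.8)·(-5) + (1.2)·(3) + (-0.3)·(3) + 2.4 = 14.1
ŷ1 = (-1.8)·(0) + (1.2)·(-5) + (-0.3)·(5) + 2.4 = -5.1
ŷ2 = (-1.8)·(-3) + (1.2)·(5) + (-0.3)·(0) + 2.4 = 13.8
ŷ3 = (-1.8)·(-2) + (1.2)·(-4) + (-0.3)·(5) + 2.4 = -0.3
errors² = [0.49, 3.24, 0.36, 4.0]
MSE = 8.0900/4 = 2.0225

2.0225


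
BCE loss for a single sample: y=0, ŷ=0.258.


BCE = -[y·ln(p) + (1-y)·ln(1-p)]
= -0 - 1·ln(1-0.258)
= -ln(0.742) = 0.2984

0.2984
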